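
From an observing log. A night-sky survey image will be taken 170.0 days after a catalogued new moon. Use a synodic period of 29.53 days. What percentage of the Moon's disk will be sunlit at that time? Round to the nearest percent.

48%

Reduce mod P: 170.0 − 5×29.53 = 22.35 d into the current lunation.
The Moon has covered 22.35/29.53 of its cycle, so θ ≈ 360° × 22.35/29.53 = 272.5°.
Illuminated fraction = (1 − cos 272.5°)/2 = (1 − 0.043)/2 ≈ 0.478, so 48%.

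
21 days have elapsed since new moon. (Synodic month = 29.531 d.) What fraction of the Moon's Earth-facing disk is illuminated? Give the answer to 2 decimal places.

0.62

Elongation θ = 360° × 21/29.531 ≈ 256.0°.
With cos θ = (-0.242), the lit fraction is (1 − (-0.242))/2 ≈ 0.621.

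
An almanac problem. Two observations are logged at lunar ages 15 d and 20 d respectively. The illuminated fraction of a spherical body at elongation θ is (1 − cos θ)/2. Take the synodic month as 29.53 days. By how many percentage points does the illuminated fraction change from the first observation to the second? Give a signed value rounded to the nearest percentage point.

-28 percentage points

First observation: θ = 360°·15/29.53 = 182.9°, so f = 0.999.
Second observation: θ = 243.8°, f = 0.721.
Δf = 0.721 − 0.999 = -0.279, i.e. -28 pp.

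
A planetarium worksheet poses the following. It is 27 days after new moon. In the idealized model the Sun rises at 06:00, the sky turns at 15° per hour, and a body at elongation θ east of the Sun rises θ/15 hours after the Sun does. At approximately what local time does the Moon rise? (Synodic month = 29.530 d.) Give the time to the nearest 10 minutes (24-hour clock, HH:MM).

04:00

The Moon has covered 27/29.530 of its cycle, so θ ≈ 360° × 27/29.530 = 329.2°.
At 15° of sky rotation per hour, 329.2° corresponds to a 21.94 h lag.
06:00 + 21.944 h ≈ 03:57 → 04:00 to the nearest ten minutes.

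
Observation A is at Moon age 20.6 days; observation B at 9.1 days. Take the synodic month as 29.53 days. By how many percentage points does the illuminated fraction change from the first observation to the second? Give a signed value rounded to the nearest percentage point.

+2 percentage points

First observation: θ = 360°·20.6/29.53 = 251.1°, so f = 0.662.
Second observation: θ = 110.9°, f = 0.679.
Δf = 0.679 − 0.662 = +0.017, i.e. +2 pp.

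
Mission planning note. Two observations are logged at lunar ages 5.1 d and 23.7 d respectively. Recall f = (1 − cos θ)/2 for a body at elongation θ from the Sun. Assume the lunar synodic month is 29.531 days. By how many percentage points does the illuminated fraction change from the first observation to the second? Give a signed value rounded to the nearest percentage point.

+7 pp

First observation: θ = 360°·5.1/29.531 = 62.2°, so f = 0.267.
Second observation: θ = 288.9°, f = 0.338.
Δf = 0.338 − 0.267 = +0.071, i.e. +7 pp.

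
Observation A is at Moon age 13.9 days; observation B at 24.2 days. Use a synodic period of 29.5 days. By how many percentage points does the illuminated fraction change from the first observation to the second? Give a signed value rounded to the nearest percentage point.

First observation: θ = 360°·13.9/29.5 = 169.6°, so f = 0.992.
Second observation: θ = 295.3°, f = 0.286.
Δf = 0.286 − 0.992 = -0.706, i.e. -71 pp.

-71 percentage points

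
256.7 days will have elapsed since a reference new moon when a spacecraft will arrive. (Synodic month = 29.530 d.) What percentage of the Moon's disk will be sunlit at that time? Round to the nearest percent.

68%

Reduce mod P: 256.7 − 8×29.530 = 20.46 d into the current lunation.
Phase angle: θ = 360°·(20.46 d)/(29.530 d) = 249.4°.
cos 249.4° = (-0.351), so f = (1 − (-0.351))/2 = 0.676, so 68%.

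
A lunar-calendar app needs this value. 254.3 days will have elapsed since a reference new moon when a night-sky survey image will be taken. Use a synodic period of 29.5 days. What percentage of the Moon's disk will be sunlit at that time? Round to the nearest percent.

86%

254.3/29.5 = 8.620 lunations, so 8 complete cycles and 18.30 d into the next.
Elongation θ = 360° × 18.30/29.5 ≈ 223.3°.
Illuminated fraction = (1 − cos 223.3°)/2 = (1 − (-0.728))/2 ≈ 0.864, so 86%.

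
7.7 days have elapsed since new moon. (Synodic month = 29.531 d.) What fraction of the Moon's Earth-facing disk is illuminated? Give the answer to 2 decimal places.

Phase angle: θ = 360°·(7.7 d)/(29.531 d) = 93.9°.
With cos θ = (-0.067), the lit fraction is (1 − (-0.067))/2 ≈ 0.534.

0.53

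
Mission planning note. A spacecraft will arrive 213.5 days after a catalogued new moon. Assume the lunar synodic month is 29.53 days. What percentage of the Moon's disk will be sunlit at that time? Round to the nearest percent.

213.5 d spans 7 complete synodic months (7 × 29.53 = 206.71 d) plus 6.79 d.
Phase angle: θ = 360°·(6.79 d)/(29.53 d) = 82.8°.
Illuminated fraction = (1 − cos 82.8°)/2 = (1 − 0.126)/2 ≈ 0.437, so 44%.

44%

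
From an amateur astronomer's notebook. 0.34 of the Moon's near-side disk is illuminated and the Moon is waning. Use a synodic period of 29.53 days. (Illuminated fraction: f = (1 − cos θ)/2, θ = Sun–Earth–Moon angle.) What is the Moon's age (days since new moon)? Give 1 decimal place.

23.7 days

From f = (1 − cos θ)/2: cos θ = 1 − 2×0.34 = 0.320; arccos → 71.3°.
Since the Moon is past full (waning), take the reflex angle: θ = 360° − 71.3° = 288.7°.
Age = 29.53 × 288.7°/360° ≈ 23.68 days.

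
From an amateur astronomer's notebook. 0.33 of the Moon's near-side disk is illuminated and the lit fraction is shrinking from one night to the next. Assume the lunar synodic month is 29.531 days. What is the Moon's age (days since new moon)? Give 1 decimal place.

From f = (1 − cos θ)/2: cos θ = 1 − 2×0.33 = 0.340; arccos → 70.1°.
Waning ⇒ past full, so θ = 360° − 70.1° = 289.9°.
At 360°/29.531 d per day, 289.9° corresponds to 23.78 days.

23.8 days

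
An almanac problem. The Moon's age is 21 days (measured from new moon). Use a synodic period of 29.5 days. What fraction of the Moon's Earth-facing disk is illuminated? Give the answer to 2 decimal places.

The Moon has covered 21/29.5 of its cycle, so θ ≈ 360° × 21/29.5 = 256.3°.
cos 256.3° = (-0.237), so f = (1 − (-0.237))/2 = 0.619.

0.62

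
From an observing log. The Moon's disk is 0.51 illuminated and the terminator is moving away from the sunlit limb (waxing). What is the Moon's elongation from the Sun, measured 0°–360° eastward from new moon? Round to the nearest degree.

91°

Invert f = (1 − cos θ)/2 to get cos θ = 1 − 2(0.51) = -0.020, hence θ₀ = arccos -0.020 = 91.1°.
The Moon is waxing (0°–180°), so θ = 91.1° directly.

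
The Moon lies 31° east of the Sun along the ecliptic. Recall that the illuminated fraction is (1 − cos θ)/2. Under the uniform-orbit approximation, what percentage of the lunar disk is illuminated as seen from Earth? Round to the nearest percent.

Half-versine of 31°: (1 − 0.857)/2 = 0.071, i.e. 7%.

7%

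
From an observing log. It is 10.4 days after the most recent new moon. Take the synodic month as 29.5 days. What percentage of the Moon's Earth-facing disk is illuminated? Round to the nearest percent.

The Moon has covered 10.4/29.5 of its cycle, so θ ≈ 360° × 10.4/29.5 = 126.9°.
With cos θ = (-0.601), the lit fraction is (1 − (-0.601))/2 ≈ 0.800, so 80%.

80%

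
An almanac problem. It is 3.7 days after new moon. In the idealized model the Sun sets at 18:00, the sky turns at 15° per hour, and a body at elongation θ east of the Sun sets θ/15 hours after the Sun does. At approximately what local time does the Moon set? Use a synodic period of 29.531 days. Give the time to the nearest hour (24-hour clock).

21:00

Elongation θ = 360° × 3.7/29.531 ≈ 45.1°.
At 15° of sky rotation per hour, 45.1° corresponds to a 3.01 h lag.
18:00 + 3.01 h ≈ 21:00 → 21:00 to the nearest hour.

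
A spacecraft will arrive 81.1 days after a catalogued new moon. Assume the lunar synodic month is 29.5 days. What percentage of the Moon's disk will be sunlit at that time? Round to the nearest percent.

50%

Reduce mod P: 81.1 − 2×29.5 = 22.10 d into the current lunation.
The Moon has covered 22.10/29.5 of its cycle, so θ ≈ 360° × 22.10/29.5 = 269.7°.
cos 269.7° = (-0.005), so f = (1 − (-0.005))/2 = 0.503, so 50%.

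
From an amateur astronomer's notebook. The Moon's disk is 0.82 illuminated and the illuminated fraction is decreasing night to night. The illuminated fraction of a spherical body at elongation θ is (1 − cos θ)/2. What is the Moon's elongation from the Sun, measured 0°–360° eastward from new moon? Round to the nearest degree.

Invert f = (1 − cos θ)/2 to get cos θ = 1 − 2(0.82) = -0.640, hence θ₀ = arccos -0.640 = 129.8°.
Since the Moon is past full (waning), take the reflex angle: θ = 360° − 129.8° = 230.2°.

230°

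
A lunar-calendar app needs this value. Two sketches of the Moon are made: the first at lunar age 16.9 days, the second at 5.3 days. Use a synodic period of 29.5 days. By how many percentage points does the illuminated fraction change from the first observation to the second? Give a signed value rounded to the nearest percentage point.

θ₁ = 360° × 16.9/29.5 = 206.2°, f₁ = (1 − cos θ₁)/2 = 0.948.
θ₂ = 360° × 5.3/29.5 = 64.7°, f₂ = (1 − cos θ₂)/2 = 0.286.
Change = f₂ − f₁ = -0.662 → -66 percentage points.

-66 pp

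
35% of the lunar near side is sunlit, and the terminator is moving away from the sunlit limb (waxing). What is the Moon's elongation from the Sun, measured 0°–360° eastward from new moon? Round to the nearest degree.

73°

Invert f = (1 − cos θ)/2 to get cos θ = 1 − 2(0.35) = 0.300, hence θ₀ = arccos 0.300 = 72.5°.
Before full moon the principal value applies: θ = 72.5°.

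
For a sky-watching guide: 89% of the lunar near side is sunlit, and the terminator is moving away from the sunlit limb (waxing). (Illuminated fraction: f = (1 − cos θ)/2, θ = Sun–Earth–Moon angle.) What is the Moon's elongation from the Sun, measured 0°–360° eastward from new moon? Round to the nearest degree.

141°

From f = (1 − cos θ)/2: cos θ = 1 − 2×0.89 = -0.780; arccos → 141.3°.
The Moon is waxing (0°–180°), so θ = 141.3° directly.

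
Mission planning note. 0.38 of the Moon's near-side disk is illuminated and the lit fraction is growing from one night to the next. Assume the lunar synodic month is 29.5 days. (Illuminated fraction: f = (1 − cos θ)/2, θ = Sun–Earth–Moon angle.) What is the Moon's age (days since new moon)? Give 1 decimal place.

Invert f = (1 − cos θ)/2 to get cos θ = 1 − 2(0.38) = 0.240, hence θ₀ = arccos 0.240 = 76.1°.
Before full moon the principal value applies: θ = 76.1°.
That fraction of the synodic month is 76.1/360 × 29.5 d ≈ 6.24 d.

6.2 days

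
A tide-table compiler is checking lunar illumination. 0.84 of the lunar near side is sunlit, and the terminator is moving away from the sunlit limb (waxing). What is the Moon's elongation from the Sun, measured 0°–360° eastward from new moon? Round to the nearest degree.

From f = (1 − cos θ)/2: cos θ = 1 − 2×0.84 = -0.680; arccos → 132.8°.
Before full moon the principal value applies: θ = 132.8°.

133°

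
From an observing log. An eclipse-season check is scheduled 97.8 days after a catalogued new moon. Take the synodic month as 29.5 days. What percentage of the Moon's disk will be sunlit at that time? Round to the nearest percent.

97.8/29.5 = 3.315 lunations, so 3 complete cycles and 9.30 d into the next.
Phase angle: θ = 360°·(9.30 d)/(29.5 d) = 113.5°.
Illuminated fraction = (1 − cos 113.5°)/2 = (1 − (-0.399))/2 ≈ 0.699, so 70%.

70%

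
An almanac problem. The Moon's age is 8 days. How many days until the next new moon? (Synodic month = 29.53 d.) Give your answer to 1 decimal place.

21.5 days

The next new moon completes the synodic month: 29.53 − 8 = 21.530 days.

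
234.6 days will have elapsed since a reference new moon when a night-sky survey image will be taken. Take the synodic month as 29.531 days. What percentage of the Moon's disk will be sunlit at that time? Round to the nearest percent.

3%

234.6/29.531 = 7.944 lunations, so 7 complete cycles and 27.88 d into the next.
Phase angle: θ = 360°·(27.88 d)/(29.531 d) = 339.9°.
Illuminated fraction = (1 − cos 339.9°)/2 = (1 − 0.939)/2 ≈ 0.030, so 3%.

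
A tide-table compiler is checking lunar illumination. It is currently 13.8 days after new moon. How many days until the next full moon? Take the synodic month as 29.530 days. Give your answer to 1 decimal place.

Full moon occurs at elongation 180°, i.e. at age 29.530 × 180/360 = 14.765 d.
So 0.965 days remain (14.765 − 13.8).

1.0 days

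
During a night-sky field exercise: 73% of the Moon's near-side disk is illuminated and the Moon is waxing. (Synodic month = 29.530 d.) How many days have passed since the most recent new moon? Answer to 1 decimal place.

Invert f = (1 − cos θ)/2 to get cos θ = 1 − 2(0.73) = -0.460, hence θ₀ = arccos -0.460 = 117.4°.
The Moon is waxing (0°–180°), so θ = 117.4° directly.
That fraction of the synodic month is 117.4/360 × 29.530 d ≈ 9.63 d.

9.6 days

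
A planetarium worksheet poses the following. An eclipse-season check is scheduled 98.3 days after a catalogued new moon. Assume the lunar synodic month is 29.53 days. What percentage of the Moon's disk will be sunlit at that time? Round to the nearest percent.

Reduce mod P: 98.3 − 3×29.53 = 9.71 d into the current lunation.
The Moon has covered 9.71/29.53 of its cycle, so θ ≈ 360° × 9.71/29.53 = 118.4°.
cos 118.4° = (-0.475), so f = (1 − (-0.475))/2 = 0.738, so 74%.

74%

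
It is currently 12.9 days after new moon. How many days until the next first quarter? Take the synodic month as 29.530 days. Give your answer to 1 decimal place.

First quarter is 0.25 of the way through the cycle: age 0.25 × 29.530 = 7.383 d.
Already past this cycle's first quarter; the next is at 7.383 + 29.530 = 36.913 d, so 36.913 − 12.9 = 24.013 days.

24.0 days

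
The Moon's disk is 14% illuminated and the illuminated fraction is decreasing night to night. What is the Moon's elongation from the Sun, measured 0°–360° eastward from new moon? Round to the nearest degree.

From f = (1 − cos θ)/2: cos θ = 1 − 2×0.14 = 0.720; arccos → 43.9°.
A waning Moon lies in 180°–360°, so θ = 360° − 43.9° = 316.1°.

316°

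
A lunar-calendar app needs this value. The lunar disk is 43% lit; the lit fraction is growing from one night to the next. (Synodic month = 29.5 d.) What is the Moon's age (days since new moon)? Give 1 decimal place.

6.7 days

cos θ = 1 − 2f = 0.140, giving a principal value of 82.0°.
The Moon is waxing (0°–180°), so θ = 82.0° directly.
At 360°/29.5 d per day, 82.0° corresponds to 6.72 days.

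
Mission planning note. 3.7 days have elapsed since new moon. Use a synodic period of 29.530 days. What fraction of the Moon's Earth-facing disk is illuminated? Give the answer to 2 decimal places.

Phase angle: θ = 360°·(3.7 d)/(29.530 d) = 45.1°.
With cos θ = 0.706, the lit fraction is (1 − 0.706)/2 ≈ 0.147.

0.15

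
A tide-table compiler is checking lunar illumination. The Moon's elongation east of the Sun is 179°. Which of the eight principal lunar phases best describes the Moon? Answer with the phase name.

179° lies in the full moon sector of the 8-phase cycle.

full moon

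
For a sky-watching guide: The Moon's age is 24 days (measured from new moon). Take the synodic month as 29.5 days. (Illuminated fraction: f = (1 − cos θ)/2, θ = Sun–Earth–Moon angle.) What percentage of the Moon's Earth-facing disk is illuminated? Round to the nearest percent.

31%

The Moon has covered 24/29.5 of its cycle, so θ ≈ 360° × 24/29.5 = 292.9°.
With cos θ = 0.389, the lit fraction is (1 − 0.389)/2 ≈ 0.306, so 31%.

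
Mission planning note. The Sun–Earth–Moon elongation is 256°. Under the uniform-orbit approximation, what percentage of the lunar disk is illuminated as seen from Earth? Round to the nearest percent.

f = (1 − cos 256°)/2 = (1 − (-0.242))/2 ≈ 0.621, i.e. 62%.

62%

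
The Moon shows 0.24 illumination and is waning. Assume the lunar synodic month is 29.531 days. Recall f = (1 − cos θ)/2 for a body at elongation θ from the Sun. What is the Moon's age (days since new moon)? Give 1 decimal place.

24.7 days

cos θ = 1 − 2f = 0.520, giving a principal value of 58.7°.
Waning ⇒ past full, so θ = 360° − 58.7° = 301.3°.
Age = 29.531 × 301.3°/360° ≈ 24.72 days.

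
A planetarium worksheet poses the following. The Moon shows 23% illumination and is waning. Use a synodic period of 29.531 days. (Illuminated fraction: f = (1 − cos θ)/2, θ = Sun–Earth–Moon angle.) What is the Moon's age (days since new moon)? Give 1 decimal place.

24.8 days

cos θ = 1 − 2f = 0.540, giving a principal value of 57.3°.
Waning ⇒ past full, so θ = 360° − 57.3° = 302.7°.
Age = 29.531 × 302.7°/360° ≈ 24.83 days.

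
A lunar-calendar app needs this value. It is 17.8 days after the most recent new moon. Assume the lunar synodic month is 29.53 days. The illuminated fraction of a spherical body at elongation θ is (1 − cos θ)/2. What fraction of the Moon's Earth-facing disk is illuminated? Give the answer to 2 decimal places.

0.90

Elongation θ = 360° × 17.8/29.53 ≈ 217.0°.
cos 217.0° = (-0.799), so f = (1 − (-0.799))/2 = 0.899.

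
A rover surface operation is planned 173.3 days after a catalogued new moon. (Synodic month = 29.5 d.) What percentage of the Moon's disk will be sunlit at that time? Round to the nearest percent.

15%

173.3 d spans 5 complete synodic months (5 × 29.5 = 147.50 d) plus 25.80 d.
The Moon has covered 25.80/29.5 of its cycle, so θ ≈ 360° × 25.80/29.5 = 314.8°.
cos 314.8° = 0.705, so f = (1 − 0.705)/2 = 0.147, so 15%.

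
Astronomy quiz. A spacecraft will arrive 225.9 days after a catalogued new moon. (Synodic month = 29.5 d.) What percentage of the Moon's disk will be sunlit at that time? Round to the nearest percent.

225.9 d spans 7 complete synodic months (7 × 29.5 = 206.50 d) plus 19.40 d.
Elongation θ = 360° × 19.40/29.5 ≈ 236.7°.
Illuminated fraction = (1 − cos 236.7°)/2 = (1 − (-0.548))/2 ≈ 0.774, so 77%.

77%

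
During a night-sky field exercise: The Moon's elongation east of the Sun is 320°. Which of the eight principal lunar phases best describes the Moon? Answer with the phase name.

The waning crescent sector spans roughly 292°–338°; 320° falls inside it.

waning crescent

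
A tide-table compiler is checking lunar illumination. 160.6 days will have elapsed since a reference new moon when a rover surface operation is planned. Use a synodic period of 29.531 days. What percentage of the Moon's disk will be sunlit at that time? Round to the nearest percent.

96%

160.6/29.531 = 5.438 lunations, so 5 complete cycles and 12.94 d into the next.
Phase angle: θ = 360°·(12.94 d)/(29.531 d) = 157.8°.
Illuminated fraction = (1 − cos 157.8°)/2 = (1 − (-0.926))/2 ≈ 0.963, so 96%.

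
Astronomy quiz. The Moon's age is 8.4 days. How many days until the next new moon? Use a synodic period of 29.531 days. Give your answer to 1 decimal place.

21.1 days

The next new moon completes the synodic month: 29.531 − 8.4 = 21.131 days.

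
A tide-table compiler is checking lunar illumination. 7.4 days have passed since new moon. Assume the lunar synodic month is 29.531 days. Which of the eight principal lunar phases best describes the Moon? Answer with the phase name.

first quarter

θ ≈ 360° × 7.4/29.531 = 90°, which falls in the first quarter sector.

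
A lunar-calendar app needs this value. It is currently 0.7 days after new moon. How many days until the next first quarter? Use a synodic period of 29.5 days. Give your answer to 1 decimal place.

First quarter is 0.25 of the way through the cycle: age 0.25 × 29.5 = 7.375 d.
That is 7.375 − 0.7 = 6.675 days ahead.

6.7 days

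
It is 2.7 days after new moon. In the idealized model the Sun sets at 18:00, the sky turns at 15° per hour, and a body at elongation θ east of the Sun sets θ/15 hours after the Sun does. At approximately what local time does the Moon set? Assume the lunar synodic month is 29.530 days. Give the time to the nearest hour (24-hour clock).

Phase angle: θ = 360°·(2.7 d)/(29.530 d) = 32.9°.
The Moon trails the Sun by θ/15 = 32.9/15 ≈ 2.19 hours.
18:00 + 2.19 h ≈ 20:12 → 20:00 to the nearest hour.

20:00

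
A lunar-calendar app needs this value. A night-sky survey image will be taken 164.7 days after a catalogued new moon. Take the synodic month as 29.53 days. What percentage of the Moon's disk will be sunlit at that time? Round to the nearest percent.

94%

164.7/29.53 = 5.577 lunations, so 5 complete cycles and 17.05 d into the next.
Phase angle: θ = 360°·(17.05 d)/(29.53 d) = 207.9°.
With cos θ = (-0.884), the lit fraction is (1 − (-0.884))/2 ≈ 0.942, so 94%.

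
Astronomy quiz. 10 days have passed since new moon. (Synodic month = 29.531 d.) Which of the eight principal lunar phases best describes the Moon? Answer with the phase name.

waxing gibbous

θ ≈ 360° × 10/29.531 = 122°, which falls in the waxing gibbous sector.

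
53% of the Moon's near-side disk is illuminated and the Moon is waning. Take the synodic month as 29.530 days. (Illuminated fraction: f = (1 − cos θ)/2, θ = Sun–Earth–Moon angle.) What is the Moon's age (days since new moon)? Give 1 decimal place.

21.9 days

From f = (1 − cos θ)/2: cos θ = 1 − 2×0.53 = -0.060; arccos → 93.4°.
A waning Moon lies in 180°–360°, so θ = 360° − 93.4° = 266.6°.
Age = 29.530 × 266.6°/360° ≈ 21.87 days.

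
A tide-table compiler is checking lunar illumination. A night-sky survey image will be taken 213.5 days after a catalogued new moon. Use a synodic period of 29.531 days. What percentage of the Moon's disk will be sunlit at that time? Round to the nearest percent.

213.5 d spans 7 complete synodic months (7 × 29.531 = 206.72 d) plus 6.78 d.
Elongation θ = 360° × 6.78/29.531 ≈ 82.7°.
With cos θ = 0.127, the lit fraction is (1 − 0.127)/2 ≈ 0.436, so 44%.

44%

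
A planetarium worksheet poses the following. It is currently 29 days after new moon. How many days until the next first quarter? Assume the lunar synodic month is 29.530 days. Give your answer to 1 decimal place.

7.9 days

First quarter occurs at elongation 90°, i.e. at age 29.530 × 90/360 = 7.383 d.
Already past this cycle's first quarter; the next is at 7.383 + 29.530 = 36.913 d, so 36.913 − 29 = 7.913 days.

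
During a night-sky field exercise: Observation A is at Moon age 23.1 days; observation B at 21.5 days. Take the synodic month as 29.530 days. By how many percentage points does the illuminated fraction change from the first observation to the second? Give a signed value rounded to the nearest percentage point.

+17 pp

First observation: θ = 360°·23.1/29.530 = 281.6°, so f = 0.399.
Second observation: θ = 262.1°, f = 0.569.
Δf = 0.569 − 0.399 = +0.169, i.e. +17 pp.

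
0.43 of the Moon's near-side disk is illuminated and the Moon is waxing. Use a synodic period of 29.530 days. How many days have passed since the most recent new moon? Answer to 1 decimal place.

6.7 days

From f = (1 − cos θ)/2: cos θ = 1 − 2×0.43 = 0.140; arccos → 82.0°.
Before full moon the principal value applies: θ = 82.0°.
Age = 29.530 × 82.0°/360° ≈ 6.72 days.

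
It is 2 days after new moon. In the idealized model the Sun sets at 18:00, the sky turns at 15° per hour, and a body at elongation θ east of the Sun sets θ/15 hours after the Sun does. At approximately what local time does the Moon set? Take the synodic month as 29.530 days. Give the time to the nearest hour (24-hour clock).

20:00

Phase angle: θ = 360°·(2 d)/(29.530 d) = 24.4°.
The Moon trails the Sun by θ/15 = 24.4/15 ≈ 1.63 hours.
18:00 + 1.63 h ≈ 19:38 → 20:00 to the nearest hour.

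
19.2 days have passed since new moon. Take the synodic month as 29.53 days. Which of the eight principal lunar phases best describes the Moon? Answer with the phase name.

At 19.2/29.53 of the cycle, θ ≈ 234° — the waning gibbous range.

waning gibbous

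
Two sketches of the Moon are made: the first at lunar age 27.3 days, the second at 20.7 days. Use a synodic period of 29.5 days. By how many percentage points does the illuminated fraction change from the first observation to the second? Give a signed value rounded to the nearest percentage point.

+60 percentage points

First observation: θ = 360°·27.3/29.5 = 333.2°, so f = 0.054.
Second observation: θ = 252.6°, f = 0.649.
Δf = 0.649 − 0.054 = +0.596, i.e. +60 pp.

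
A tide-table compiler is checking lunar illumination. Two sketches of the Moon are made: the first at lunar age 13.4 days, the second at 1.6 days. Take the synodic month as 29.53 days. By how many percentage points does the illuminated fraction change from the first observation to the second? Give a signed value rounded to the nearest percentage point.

-95 percentage points

First observation: θ = 360°·13.4/29.53 = 163.4°, so f = 0.979.
Second observation: θ = 19.5°, f = 0.029.
Δf = 0.029 − 0.979 = -0.950, i.e. -95 pp.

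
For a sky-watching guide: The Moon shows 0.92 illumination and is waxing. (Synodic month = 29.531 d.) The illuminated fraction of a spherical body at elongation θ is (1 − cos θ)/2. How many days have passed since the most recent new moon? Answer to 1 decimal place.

12.1 days

From f = (1 − cos θ)/2: cos θ = 1 − 2×0.92 = -0.840; arccos → 147.1°.
Before full moon the principal value applies: θ = 147.1°.
That fraction of the synodic month is 147.1/360 × 29.531 d ≈ 12.07 d.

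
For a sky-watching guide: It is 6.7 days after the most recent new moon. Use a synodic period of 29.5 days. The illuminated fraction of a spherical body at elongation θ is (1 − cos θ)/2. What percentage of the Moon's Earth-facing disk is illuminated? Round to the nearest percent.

Elongation θ = 360° × 6.7/29.5 ≈ 81.8°.
With cos θ = 0.143, the lit fraction is (1 − 0.143)/2 ≈ 0.428, so 43%.

43%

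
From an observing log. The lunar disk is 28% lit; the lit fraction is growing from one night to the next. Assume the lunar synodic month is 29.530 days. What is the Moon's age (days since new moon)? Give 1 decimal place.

From f = (1 − cos θ)/2: cos θ = 1 − 2×0.28 = 0.440; arccos → 63.9°.
Before full moon the principal value applies: θ = 63.9°.
At 360°/29.530 d per day, 63.9° corresponds to 5.24 days.

5.2 days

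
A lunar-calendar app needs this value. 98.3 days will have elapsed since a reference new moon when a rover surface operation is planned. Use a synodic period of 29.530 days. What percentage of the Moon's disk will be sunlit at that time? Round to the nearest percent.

74%

98.3/29.530 = 3.329 lunations, so 3 complete cycles and 9.71 d into the next.
Phase angle: θ = 360°·(9.71 d)/(29.530 d) = 118.4°.
cos 118.4° = (-0.475), so f = (1 − (-0.475))/2 = 0.738, so 74%.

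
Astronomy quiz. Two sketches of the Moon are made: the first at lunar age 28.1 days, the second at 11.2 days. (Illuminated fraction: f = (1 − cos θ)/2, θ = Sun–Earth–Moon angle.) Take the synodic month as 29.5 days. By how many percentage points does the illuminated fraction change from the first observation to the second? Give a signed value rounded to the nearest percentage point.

+84 pp

θ₁ = 360° × 28.1/29.5 = 342.9°, f₁ = (1 − cos θ₁)/2 = 0.022.
θ₂ = 360° × 11.2/29.5 = 136.7°, f₂ = (1 − cos θ₂)/2 = 0.864.
Change = f₂ − f₁ = +0.842 → +84 percentage points.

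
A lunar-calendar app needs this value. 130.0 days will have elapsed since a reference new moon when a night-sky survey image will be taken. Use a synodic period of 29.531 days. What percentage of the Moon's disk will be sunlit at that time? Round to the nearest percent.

91%

130.0/29.531 = 4.402 lunations, so 4 complete cycles and 11.88 d into the next.
The Moon has covered 11.88/29.531 of its cycle, so θ ≈ 360° × 11.88/29.531 = 144.8°.
cos 144.8° = (-0.817), so f = (1 − (-0.817))/2 = 0.908, so 91%.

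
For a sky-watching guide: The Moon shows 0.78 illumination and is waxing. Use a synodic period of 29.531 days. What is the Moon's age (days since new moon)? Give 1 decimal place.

cos θ = 1 − 2f = -0.560, giving a principal value of 124.1°.
Before full moon the principal value applies: θ = 124.1°.
At 360°/29.531 d per day, 124.1° corresponds to 10.18 days.

10.2 days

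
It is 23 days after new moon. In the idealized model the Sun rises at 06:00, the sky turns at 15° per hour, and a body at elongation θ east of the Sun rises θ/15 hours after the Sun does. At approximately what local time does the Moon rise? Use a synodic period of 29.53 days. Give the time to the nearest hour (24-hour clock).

Phase angle: θ = 360°·(23 d)/(29.53 d) = 280.4°.
The Moon trails the Sun by θ/15 = 280.4/15 ≈ 18.69 hours.
06:00 + 18.69 h ≈ 00:42 → 01:00 to the nearest hour.

01:00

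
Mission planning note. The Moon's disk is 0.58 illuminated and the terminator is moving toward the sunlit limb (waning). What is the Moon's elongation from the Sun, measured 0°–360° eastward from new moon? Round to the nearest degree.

From f = (1 − cos θ)/2: cos θ = 1 − 2×0.58 = -0.160; arccos → 99.2°.
Waning ⇒ past full, so θ = 360° − 99.2° = 260.8°.

261°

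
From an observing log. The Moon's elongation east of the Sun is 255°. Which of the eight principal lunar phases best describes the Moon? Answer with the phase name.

last quarter

The last quarter sector spans roughly 248°–292°; 255° falls inside it.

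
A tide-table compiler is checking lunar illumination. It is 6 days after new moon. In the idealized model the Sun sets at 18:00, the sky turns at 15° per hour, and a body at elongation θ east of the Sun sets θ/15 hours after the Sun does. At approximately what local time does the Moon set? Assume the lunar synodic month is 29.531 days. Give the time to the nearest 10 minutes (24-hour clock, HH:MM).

Phase angle: θ = 360°·(6 d)/(29.531 d) = 73.1°.
Delay after the Sun = 73.1° / (15°/h) ≈ 4.88 h.
18:00 + 4.876 h ≈ 22:53 → 22:50 to the nearest ten minutes.

22:50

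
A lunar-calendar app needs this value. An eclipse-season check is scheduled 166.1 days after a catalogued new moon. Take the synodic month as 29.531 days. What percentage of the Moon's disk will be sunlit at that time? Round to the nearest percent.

166.1 d spans 5 complete synodic months (5 × 29.531 = 147.66 d) plus 18.44 d.
Phase angle: θ = 360°·(18.44 d)/(29.531 d) = 224.9°.
Illuminated fraction = (1 − cos 224.9°)/2 = (1 − (-0.709))/2 ≈ 0.854, so 85%.

85%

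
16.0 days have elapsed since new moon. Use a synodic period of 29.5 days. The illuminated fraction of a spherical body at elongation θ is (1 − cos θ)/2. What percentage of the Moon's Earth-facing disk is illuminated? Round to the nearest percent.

98%

The Moon has covered 16.0/29.5 of its cycle, so θ ≈ 360° × 16.0/29.5 = 195.3°.
With cos θ = (-0.965), the lit fraction is (1 − (-0.965))/2 ≈ 0.982, so 98%.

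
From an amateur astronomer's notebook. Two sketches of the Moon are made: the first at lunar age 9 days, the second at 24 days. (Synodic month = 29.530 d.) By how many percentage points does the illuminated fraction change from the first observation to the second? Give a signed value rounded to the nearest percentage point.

-36 percentage points

θ₁ = 360° × 9/29.530 = 109.7°, f₁ = (1 − cos θ₁)/2 = 0.669.
θ₂ = 360° × 24/29.530 = 292.6°, f₂ = (1 − cos θ₂)/2 = 0.308.
Change = f₂ − f₁ = -0.361 → -36 percentage points.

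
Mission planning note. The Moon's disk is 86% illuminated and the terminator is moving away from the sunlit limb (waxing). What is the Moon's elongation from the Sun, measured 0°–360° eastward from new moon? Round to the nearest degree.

136°

From f = (1 − cos θ)/2: cos θ = 1 − 2×0.86 = -0.720; arccos → 136.1°.
The Moon is waxing (0°–180°), so θ = 136.1° directly.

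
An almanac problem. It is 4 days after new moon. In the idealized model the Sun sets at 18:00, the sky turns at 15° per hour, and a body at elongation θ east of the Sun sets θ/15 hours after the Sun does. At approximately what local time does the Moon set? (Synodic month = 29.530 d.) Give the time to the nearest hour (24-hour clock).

21:00

Elongation θ = 360° × 4/29.530 ≈ 48.8°.
Delay after the Sun = 48.8° / (15°/h) ≈ 3.25 h.
18:00 + 3.25 h ≈ 21:15 → 21:00 to the nearest hour.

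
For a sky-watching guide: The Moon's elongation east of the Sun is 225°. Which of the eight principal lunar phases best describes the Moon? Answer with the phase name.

waning gibbous

The waning gibbous sector spans roughly 202°–248°; 225° falls inside it.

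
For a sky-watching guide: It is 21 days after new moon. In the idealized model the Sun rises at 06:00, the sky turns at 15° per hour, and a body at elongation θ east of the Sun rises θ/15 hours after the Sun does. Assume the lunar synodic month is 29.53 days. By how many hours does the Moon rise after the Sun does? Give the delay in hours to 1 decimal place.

Phase angle: θ = 360°·(21 d)/(29.53 d) = 256.0°.
At 15° of sky rotation per hour, 256.0° corresponds to a 17.07 h lag.
So the Moon rises 17.07 h after the Sun.

17.1 h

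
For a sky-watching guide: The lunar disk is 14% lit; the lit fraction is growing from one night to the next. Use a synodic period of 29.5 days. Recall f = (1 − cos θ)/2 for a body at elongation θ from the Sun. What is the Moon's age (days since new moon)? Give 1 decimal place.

From f = (1 − cos θ)/2: cos θ = 1 − 2×0.14 = 0.720; arccos → 43.9°.
Waxing ⇒ before full, so θ = 43.9°.
Age = 29.5 × 43.9°/360° ≈ 3.60 days.

3.6 days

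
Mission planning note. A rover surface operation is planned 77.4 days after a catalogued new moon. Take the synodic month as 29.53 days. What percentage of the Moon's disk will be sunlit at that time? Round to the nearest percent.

77.4/29.53 = 2.621 lunations, so 2 complete cycles and 18.34 d into the next.
Elongation θ = 360° × 18.34/29.53 ≈ 223.6°.
cos 223.6° = (-0.724), so f = (1 − (-0.724))/2 = 0.862, so 86%.

86%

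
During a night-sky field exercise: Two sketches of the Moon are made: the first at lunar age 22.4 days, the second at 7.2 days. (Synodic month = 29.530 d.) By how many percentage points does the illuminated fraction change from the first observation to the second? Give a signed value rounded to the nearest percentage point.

First observation: θ = 360°·22.4/29.530 = 273.1°, so f = 0.473.
Second observation: θ = 87.8°, f = 0.481.
Δf = 0.481 − 0.473 = +0.007, i.e. +1 pp.

+1 pp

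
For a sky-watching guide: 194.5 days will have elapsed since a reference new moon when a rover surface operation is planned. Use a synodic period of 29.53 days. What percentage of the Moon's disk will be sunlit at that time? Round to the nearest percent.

194.5 d spans 6 complete synodic months (6 × 29.53 = 177.18 d) plus 17.32 d.
The Moon has covered 17.32/29.53 of its cycle, so θ ≈ 360° × 17.32/29.53 = 211.1°.
With cos θ = (-0.856), the lit fraction is (1 − (-0.856))/2 ≈ 0.928, so 93%.

93%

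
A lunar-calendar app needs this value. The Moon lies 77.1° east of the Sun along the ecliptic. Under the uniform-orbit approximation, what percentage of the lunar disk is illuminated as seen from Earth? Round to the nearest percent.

Half-versine of 77.1°: (1 − 0.223)/2 = 0.388, i.e. 39%.

39%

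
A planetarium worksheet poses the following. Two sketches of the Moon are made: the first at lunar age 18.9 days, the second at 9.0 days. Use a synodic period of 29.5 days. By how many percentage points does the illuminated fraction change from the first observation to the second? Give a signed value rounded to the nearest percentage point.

θ₁ = 360° × 18.9/29.5 = 230.6°, f₁ = (1 − cos θ₁)/2 = 0.817.
θ₂ = 360° × 9.0/29.5 = 109.8°, f₂ = (1 − cos θ₂)/2 = 0.670.
Change = f₂ − f₁ = -0.147 → -15 percentage points.

-15 percentage points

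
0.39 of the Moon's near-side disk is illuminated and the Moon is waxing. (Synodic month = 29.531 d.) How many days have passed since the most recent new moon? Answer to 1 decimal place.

6.3 days

From f = (1 − cos θ)/2: cos θ = 1 − 2×0.39 = 0.220; arccos → 77.3°.
The Moon is waxing (0°–180°), so θ = 77.3° directly.
Age = 29.531 × 77.3°/360° ≈ 6.34 days.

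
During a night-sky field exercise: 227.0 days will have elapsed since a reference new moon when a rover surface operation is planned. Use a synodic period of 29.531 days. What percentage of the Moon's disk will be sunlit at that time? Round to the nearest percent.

227.0/29.531 = 7.687 lunations, so 7 complete cycles and 20.28 d into the next.
The Moon has covered 20.28/29.531 of its cycle, so θ ≈ 360° × 20.28/29.531 = 247.3°.
cos 247.3° = (-0.387), so f = (1 − (-0.387))/2 = 0.693, so 69%.

69%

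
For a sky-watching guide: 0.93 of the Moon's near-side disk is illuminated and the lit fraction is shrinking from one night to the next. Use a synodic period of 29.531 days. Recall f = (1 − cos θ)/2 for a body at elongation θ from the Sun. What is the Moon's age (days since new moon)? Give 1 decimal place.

17.3 days

From f = (1 − cos θ)/2: cos θ = 1 − 2×0.93 = -0.860; arccos → 149.3°.
Waning ⇒ past full, so θ = 360° − 149.3° = 210.7°.
At 360°/29.531 d per day, 210.7° corresponds to 17.28 days.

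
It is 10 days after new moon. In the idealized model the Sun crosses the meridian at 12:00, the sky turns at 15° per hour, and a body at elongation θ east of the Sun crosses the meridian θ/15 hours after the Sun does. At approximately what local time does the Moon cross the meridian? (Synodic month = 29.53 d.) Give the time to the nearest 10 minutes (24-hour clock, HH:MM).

Phase angle: θ = 360°·(10 d)/(29.53 d) = 121.9°.
At 15° of sky rotation per hour, 121.9° corresponds to a 8.13 h lag.
12:00 + 8.127 h ≈ 20:08 → 20:10 to the nearest ten minutes.

20:10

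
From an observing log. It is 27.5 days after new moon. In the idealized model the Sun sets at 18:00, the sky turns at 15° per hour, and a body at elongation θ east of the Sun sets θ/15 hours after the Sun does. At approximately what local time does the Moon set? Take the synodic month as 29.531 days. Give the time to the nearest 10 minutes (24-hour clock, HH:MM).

16:20

Phase angle: θ = 360°·(27.5 d)/(29.531 d) = 335.2°.
At 15° of sky rotation per hour, 335.2° corresponds to a 22.35 h lag.
18:00 + 22.349 h ≈ 16:21 → 16:20 to the nearest ten minutes.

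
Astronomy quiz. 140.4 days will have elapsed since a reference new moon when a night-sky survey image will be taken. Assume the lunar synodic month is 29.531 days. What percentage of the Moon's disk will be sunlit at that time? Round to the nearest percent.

140.4/29.531 = 4.754 lunations, so 4 complete cycles and 22.28 d into the next.
Phase angle: θ = 360°·(22.28 d)/(29.531 d) = 271.6°.
With cos θ = 0.027, the lit fraction is (1 − 0.027)/2 ≈ 0.486, so 49%.

49%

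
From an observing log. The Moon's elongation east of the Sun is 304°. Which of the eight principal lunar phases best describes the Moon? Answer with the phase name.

waning crescent

304° lies in the waning crescent sector of the 8-phase cycle.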